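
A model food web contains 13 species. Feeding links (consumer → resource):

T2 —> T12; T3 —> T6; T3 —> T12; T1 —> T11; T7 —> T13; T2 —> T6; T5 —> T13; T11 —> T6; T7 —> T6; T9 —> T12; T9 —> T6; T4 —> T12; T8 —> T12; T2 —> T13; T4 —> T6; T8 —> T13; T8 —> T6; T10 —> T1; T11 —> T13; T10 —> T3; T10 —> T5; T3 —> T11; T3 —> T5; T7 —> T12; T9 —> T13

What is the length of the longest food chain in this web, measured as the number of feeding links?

3 links

One longest chain: T13 → T11 → T1 → T10.
It has 4 species and 3 links.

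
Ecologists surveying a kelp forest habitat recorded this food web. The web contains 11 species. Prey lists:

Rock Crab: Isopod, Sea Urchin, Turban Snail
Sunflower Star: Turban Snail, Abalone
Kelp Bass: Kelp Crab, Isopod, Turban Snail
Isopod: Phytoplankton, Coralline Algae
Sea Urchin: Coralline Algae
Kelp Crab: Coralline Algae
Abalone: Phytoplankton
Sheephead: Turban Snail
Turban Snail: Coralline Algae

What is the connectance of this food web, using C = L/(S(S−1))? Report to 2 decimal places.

The web has S = 11 species and L = 15 feeding links.
C = L / (S(S−1)) = 15 / 110 = 0.1364 ≈ 0.14.

C = 0.14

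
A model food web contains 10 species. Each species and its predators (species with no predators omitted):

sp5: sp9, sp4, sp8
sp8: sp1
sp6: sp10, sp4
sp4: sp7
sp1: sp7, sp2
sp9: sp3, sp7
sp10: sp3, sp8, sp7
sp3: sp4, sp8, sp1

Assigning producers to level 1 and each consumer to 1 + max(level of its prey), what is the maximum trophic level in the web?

Producers (level 1): sp6, sp5.
sp6 → sp10 → sp3 → sp8 → sp1 → sp2 gives sp2 level 6.
No species has a prey at level 6, so no species reaches level 7.

6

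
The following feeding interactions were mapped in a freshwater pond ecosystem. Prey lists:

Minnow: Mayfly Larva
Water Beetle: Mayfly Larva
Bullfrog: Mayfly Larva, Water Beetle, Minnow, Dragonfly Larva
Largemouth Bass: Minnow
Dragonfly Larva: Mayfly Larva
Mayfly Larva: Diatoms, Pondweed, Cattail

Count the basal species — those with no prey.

3

Basal species (no prey listed): Diatoms, Pondweed, Cattail.
Count: 3.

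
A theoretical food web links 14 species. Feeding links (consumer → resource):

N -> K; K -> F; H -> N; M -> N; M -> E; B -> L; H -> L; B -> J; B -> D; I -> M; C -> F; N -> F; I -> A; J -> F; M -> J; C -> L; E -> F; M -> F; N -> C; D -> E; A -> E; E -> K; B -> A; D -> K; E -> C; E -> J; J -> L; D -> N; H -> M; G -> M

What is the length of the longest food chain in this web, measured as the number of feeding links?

One longest chain: F → K → N → D → B.
It has 5 species and 4 links.

4 links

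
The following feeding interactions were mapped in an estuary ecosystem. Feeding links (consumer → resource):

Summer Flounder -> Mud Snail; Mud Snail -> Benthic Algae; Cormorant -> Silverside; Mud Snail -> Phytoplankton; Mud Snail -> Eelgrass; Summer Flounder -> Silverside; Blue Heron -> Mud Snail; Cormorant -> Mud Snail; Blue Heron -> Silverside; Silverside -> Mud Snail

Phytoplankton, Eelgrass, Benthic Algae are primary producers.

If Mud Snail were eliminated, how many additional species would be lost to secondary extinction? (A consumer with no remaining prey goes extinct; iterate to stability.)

Remove Mud Snail.
Round 1: Silverside (all prey gone) → extinct.
Round 2: Cormorant (all prey gone), Summer Flounder (all prey gone), Blue Heron (all prey gone) → extinct.
No further losses. Total secondary extinctions: 4.

4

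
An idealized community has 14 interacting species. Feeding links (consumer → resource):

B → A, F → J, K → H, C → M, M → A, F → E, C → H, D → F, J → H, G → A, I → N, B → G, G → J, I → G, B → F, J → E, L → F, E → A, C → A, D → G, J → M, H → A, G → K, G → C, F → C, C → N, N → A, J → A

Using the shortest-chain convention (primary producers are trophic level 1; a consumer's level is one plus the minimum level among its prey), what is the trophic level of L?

A is a producer → level 1.
E eats A → level 2.
F eats E → level 3.
L eats F → level 4.
No prey of L is below level 3, so 4 is the minimum.

Trophic level 4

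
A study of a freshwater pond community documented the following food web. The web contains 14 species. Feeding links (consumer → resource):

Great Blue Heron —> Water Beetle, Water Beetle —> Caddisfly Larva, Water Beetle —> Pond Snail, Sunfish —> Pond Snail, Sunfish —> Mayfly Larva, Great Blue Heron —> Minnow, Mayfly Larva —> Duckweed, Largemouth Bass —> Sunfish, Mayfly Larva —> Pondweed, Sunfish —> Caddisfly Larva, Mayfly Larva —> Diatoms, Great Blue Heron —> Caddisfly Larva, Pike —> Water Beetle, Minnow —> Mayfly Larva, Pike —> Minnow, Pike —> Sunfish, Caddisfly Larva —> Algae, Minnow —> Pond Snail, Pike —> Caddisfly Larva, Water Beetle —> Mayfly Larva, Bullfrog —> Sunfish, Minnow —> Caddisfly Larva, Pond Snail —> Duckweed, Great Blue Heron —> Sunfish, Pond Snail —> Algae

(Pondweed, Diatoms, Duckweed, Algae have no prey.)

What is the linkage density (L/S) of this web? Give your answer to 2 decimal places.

L/S = 1.79

There are L = 25 links among S = 14 species.
L/S = 25/14 = 1.7857 ≈ 1.79.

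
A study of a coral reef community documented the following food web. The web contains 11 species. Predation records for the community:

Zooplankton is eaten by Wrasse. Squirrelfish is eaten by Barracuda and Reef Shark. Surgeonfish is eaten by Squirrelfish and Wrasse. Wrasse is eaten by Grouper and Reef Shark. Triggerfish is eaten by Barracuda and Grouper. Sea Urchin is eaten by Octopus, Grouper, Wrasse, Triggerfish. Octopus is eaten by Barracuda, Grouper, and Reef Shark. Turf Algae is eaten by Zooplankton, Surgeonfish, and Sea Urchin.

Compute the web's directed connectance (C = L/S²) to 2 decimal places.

The web has S = 11 species and L = 19 feeding links.
C = L / S² = 19 / 121 = 0.1570 ≈ 0.16.

C = 0.16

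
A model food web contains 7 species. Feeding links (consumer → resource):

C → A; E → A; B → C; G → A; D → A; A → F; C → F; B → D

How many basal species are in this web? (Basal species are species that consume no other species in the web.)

Basal species (no prey listed): F.
Count: 1.

1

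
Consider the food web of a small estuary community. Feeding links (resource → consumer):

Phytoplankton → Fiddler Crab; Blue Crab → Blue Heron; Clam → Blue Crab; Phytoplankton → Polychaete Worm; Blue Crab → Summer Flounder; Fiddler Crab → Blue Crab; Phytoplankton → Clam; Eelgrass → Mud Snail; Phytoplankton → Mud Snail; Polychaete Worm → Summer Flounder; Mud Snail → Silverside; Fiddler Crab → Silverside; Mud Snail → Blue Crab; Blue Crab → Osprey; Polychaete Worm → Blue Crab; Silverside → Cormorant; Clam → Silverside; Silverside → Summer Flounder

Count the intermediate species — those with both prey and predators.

Intermediate species (has both prey and predators): Polychaete Worm, Mud Snail, Clam, Fiddler Crab, Blue Crab, Silverside.
Count: 6.

6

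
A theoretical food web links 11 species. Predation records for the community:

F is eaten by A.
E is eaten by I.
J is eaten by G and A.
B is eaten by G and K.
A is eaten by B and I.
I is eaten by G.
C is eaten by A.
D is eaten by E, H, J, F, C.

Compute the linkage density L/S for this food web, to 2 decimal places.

There are L = 15 links among S = 11 species.
L/S = 15/11 = 1.3636 ≈ 1.36.

L/S = 1.36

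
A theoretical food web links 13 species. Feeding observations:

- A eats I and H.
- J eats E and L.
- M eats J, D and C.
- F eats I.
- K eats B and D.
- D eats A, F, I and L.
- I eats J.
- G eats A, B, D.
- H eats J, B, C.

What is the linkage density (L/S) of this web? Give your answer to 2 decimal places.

There are L = 21 links among S = 13 species.
L/S = 21/13 = 1.6154 ≈ 1.62.

L/S = 1.62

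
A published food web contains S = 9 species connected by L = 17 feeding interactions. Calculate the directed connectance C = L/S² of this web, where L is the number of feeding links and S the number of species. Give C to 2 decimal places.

The web has S = 9 species and L = 17 feeding links.
C = L / S² = 17 / 81 = 0.2099 ≈ 0.21.

C = 0.21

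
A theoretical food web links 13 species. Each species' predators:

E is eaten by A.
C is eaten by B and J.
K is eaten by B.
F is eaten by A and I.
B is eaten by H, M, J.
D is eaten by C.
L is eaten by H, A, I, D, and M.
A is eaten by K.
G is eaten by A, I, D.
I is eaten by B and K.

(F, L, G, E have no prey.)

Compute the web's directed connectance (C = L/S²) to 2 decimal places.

The web has S = 13 species and L = 21 feeding links.
C = L / S² = 21 / 169 = 0.1243 ≈ 0.12.

C = 0.12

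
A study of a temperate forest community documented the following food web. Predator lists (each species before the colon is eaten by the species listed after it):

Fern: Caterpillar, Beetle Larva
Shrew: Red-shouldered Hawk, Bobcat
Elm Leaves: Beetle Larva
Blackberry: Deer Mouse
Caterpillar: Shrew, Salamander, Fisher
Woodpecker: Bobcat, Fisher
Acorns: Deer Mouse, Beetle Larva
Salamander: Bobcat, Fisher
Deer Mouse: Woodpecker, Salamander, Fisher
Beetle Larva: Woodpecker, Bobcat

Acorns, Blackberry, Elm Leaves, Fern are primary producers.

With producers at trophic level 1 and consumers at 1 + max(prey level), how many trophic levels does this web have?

4

Producers (level 1): Acorns, Blackberry, Elm Leaves, Fern.
Fern → Caterpillar → Shrew → Red-shouldered Hawk gives Red-shouldered Hawk level 4.
No species has a prey at level 4, so no species reaches level 5.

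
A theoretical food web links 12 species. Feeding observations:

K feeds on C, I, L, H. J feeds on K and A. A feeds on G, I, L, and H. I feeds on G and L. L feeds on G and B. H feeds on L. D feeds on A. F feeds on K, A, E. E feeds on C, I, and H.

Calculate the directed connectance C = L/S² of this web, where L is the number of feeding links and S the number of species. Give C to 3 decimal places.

The web has S = 12 species and L = 22 feeding links.
C = L / S² = 22 / 144 = 0.1528 ≈ 0.153.

C = 0.153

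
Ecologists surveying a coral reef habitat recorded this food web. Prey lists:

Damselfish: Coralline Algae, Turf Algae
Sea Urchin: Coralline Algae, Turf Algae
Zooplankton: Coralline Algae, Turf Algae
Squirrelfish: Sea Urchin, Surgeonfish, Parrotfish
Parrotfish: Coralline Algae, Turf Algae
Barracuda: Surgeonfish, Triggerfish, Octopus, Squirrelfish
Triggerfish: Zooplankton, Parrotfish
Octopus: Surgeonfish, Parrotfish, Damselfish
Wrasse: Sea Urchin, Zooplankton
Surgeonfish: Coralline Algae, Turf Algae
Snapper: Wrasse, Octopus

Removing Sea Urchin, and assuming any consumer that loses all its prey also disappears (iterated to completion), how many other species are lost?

Remove Sea Urchin.
Every predator of it retains at least one other prey: Wrasse still has Zooplankton; Squirrelfish still has Surgeonfish, Parrotfish.
No consumer loses all prey, so no secondary extinctions occur.

0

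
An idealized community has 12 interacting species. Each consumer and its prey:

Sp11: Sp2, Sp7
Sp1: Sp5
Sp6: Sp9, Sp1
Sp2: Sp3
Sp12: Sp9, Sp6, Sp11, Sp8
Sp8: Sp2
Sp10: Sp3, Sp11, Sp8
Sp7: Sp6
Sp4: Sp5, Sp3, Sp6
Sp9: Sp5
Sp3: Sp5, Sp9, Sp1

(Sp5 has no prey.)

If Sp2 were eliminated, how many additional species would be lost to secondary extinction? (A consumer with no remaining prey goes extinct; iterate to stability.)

1

Remove Sp2.
Round 1: Sp8 (all prey gone) → extinct.
No further losses. Total secondary extinctions: 1.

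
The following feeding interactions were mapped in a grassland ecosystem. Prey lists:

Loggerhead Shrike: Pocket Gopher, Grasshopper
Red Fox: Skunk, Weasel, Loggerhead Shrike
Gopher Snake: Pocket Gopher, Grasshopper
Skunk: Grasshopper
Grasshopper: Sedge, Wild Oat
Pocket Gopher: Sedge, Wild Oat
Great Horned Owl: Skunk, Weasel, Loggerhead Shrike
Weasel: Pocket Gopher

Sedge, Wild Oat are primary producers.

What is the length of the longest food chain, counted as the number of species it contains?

4 species

One longest chain: Sedge → Grasshopper → Skunk → Red Fox.
It has 4 species and 3 links.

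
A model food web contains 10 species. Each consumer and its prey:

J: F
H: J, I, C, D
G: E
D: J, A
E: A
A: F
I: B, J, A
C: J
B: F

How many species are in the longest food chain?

4 species

One longest chain: F → A → E → G.
It has 4 species and 3 links.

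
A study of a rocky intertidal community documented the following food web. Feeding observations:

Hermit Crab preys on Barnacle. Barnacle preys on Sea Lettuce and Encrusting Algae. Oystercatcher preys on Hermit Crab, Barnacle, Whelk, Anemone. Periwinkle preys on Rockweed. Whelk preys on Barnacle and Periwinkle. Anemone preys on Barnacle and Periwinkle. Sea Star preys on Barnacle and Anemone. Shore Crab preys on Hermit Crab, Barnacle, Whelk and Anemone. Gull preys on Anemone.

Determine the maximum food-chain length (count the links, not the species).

One longest chain: Sea Lettuce → Barnacle → Hermit Crab → Shore Crab.
It has 4 species and 3 links.

3 links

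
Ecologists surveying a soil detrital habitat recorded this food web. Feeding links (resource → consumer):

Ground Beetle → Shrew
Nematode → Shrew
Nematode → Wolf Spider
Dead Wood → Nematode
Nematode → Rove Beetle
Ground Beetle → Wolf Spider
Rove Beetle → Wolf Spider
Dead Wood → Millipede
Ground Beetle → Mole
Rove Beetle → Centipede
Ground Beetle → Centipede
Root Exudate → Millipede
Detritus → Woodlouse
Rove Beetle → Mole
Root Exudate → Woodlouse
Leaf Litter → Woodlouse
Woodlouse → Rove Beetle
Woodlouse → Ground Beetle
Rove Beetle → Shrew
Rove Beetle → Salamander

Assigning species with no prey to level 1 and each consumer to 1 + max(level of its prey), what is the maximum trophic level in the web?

Basal resources (level 1): Root Exudate, Detritus, Leaf Litter, Dead Wood.
Root Exudate → Woodlouse → Rove Beetle → Wolf Spider gives Wolf Spider level 4.
No species has a prey at level 4, so no species reaches level 5.

4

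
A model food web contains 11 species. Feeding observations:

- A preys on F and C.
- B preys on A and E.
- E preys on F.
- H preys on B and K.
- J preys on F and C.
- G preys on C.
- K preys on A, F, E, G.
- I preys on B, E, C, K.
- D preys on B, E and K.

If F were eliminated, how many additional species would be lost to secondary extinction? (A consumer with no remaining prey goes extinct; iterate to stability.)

1

Remove F.
Round 1: E (all prey gone) → extinct.
No further losses. Total secondary extinctions: 1.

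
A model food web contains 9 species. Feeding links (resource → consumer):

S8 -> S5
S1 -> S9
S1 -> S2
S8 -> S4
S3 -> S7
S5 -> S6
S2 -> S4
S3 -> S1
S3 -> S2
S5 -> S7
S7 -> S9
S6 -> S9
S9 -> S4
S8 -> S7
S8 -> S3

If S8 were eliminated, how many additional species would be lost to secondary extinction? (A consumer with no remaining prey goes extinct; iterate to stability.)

Remove S8.
Round 1: S3 (all prey gone), S5 (all prey gone) → extinct.
Round 2: S1 (all prey gone), S7 (all prey gone), S6 (all prey gone) → extinct.
Round 3: S9 (all prey gone), S2 (all prey gone) → extinct.
Round 4: S4 (all prey gone) → extinct.
No further losses. Total secondary extinctions: 8.

8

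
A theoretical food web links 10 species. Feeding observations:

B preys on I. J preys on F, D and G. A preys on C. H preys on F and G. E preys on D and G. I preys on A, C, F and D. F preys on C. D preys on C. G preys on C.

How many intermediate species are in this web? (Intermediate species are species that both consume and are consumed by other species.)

5

Intermediate species (has both prey and predators): A, F, G, D, I.
Count: 5.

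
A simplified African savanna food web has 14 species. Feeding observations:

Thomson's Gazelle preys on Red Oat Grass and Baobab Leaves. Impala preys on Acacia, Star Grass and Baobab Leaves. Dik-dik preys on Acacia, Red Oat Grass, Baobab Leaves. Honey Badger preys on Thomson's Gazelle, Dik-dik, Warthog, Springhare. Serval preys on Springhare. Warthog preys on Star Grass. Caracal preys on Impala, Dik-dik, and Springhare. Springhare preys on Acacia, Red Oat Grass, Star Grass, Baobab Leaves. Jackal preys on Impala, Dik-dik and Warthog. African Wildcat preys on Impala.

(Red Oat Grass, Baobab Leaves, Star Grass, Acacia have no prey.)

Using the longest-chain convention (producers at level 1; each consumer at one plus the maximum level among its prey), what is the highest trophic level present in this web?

Producers (level 1): Red Oat Grass, Baobab Leaves, Star Grass, Acacia.
Red Oat Grass → Springhare → Serval gives Serval level 3.
No species has a prey at level 3, so no species reaches level 4.

3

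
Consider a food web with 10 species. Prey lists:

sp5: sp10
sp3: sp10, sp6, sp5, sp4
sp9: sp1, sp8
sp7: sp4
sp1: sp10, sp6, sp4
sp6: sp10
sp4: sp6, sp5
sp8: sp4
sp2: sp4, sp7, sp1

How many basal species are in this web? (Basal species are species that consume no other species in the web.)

1

Basal species (no prey listed): sp10.
Count: 1.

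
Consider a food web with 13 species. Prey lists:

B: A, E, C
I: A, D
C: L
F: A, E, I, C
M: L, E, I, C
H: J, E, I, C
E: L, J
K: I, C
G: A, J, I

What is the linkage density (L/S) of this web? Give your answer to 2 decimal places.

L/S = 1.92

There are L = 25 links among S = 13 species.
L/S = 25/13 = 1.9231 ≈ 1.92.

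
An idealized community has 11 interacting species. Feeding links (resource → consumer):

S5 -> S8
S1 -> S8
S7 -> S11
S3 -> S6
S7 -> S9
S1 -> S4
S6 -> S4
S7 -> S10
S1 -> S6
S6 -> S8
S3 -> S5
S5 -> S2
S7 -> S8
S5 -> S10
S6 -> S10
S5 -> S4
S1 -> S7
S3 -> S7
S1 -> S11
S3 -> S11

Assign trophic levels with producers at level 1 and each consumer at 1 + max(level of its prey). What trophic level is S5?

Trophic level 2

S3 is a producer → level 1.
S5 eats S3 → level 2.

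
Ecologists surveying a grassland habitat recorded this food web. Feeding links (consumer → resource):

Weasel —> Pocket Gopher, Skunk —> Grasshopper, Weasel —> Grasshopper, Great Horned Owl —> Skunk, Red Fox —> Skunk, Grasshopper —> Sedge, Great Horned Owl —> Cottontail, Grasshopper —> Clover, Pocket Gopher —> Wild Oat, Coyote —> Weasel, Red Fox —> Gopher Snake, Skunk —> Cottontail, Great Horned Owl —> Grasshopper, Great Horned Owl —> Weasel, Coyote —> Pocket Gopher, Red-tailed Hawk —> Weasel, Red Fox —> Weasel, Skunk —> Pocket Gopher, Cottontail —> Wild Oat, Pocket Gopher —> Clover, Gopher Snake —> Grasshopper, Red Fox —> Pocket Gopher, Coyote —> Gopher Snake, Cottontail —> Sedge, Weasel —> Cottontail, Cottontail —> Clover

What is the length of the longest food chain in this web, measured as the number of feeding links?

3 links

One longest chain: Clover → Grasshopper → Gopher Snake → Red Fox.
It has 4 species and 3 links.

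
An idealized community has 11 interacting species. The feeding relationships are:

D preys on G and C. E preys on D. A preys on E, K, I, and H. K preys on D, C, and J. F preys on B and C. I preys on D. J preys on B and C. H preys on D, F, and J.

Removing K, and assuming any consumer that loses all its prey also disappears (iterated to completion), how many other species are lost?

Remove K.
Every predator of it retains at least one other prey: A still has H, I, E.
No consumer loses all prey, so no secondary extinctions occur.

0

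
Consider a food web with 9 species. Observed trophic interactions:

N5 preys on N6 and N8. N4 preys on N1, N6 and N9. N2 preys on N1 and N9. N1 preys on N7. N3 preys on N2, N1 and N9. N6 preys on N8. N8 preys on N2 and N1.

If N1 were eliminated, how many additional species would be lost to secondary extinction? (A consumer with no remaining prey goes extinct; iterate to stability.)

Remove N1.
Every predator of it retains at least one other prey: N2 still has N9; N8 still has N2; N3 still has N9, N2; N4 still has N9, N6.
No consumer loses all prey, so no secondary extinctions occur.

0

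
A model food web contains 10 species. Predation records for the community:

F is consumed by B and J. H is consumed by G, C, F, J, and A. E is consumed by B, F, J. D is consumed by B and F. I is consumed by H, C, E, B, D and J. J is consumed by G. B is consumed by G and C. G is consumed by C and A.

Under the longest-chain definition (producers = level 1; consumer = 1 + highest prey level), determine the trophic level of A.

I is a producer → level 1.
H eats I → level 2.
F eats H (level 2); other prey at levels: D 2, E 2 → level 3.
J eats F (level 3); other prey at levels: I 1, H 2, E 2 → level 4.
G eats J (level 4); other prey at levels: H 2, B 4 → level 5.
A eats G (level 5); other prey at levels: H 2 → level 6.

Trophic level 6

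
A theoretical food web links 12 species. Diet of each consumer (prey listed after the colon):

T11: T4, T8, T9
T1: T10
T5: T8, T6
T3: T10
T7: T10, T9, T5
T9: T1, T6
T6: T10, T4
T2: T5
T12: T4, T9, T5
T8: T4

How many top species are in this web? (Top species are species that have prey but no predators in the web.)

Top species (has prey, but nothing eats it): T3, T12, T7, T2, T11.
Count: 5.

5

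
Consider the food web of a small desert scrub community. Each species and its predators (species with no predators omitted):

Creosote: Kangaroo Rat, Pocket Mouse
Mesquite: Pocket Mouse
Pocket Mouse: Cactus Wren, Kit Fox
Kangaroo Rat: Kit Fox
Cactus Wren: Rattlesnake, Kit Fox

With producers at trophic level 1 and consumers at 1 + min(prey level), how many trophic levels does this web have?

4

Producers (level 1): Creosote, Mesquite.
Following each consumer down to its lowest-level prey: Creosote → Pocket Mouse → Cactus Wren → Rattlesnake (levels 1 through 4).
All prey of Rattlesnake (Cactus Wren 3) are at level 3 or above, so Rattlesnake is at level 1 + 3 = 4.
Every consumer has at least one prey at level 3 or below, so none exceeds level 4.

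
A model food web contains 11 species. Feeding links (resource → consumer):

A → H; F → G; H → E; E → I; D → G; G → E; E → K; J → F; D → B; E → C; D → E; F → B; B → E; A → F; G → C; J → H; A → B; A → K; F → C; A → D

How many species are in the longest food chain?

One longest chain: J → F → B → E → C.
It has 5 species and 4 links.

5 species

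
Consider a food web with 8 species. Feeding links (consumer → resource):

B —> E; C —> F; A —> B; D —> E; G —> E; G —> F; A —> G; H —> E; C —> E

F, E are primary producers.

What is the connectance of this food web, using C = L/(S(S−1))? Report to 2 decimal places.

C = 0.16

The web has S = 8 species and L = 9 feeding links.
C = L / (S(S−1)) = 9 / 56 = 0.1607 ≈ 0.16.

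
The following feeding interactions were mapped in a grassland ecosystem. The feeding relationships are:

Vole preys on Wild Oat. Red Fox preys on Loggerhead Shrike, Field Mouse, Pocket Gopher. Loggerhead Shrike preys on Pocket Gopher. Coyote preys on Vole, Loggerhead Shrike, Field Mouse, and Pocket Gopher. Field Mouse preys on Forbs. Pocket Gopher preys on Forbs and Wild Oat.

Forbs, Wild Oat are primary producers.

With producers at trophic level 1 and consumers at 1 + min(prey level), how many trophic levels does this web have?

Producers (level 1): Forbs, Wild Oat.
Following each consumer down to its lowest-level prey: Forbs → Field Mouse → Coyote (levels 1 through 3).
All prey of Coyote (Field Mouse 2, Pocket Gopher 2, Vole 2, Loggerhead Shrike 3) are at level 2 or above, so Coyote is at level 1 + 2 = 3.
Every consumer has at least one prey at level 2 or below, so none exceeds level 3.

3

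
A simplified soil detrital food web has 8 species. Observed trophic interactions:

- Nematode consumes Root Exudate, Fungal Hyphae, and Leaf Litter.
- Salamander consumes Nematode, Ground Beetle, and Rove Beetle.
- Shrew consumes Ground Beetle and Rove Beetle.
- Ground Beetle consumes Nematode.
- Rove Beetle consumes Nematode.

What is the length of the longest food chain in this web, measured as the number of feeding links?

3 links

One longest chain: Fungal Hyphae → Nematode → Rove Beetle → Salamander.
It has 4 species and 3 links.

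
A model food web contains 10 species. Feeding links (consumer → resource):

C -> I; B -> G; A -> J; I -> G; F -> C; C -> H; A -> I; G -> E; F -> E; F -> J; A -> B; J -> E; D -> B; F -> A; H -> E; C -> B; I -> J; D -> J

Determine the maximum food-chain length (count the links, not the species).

4 links

One longest chain: E → G → B → A → F.
It has 5 species and 4 links.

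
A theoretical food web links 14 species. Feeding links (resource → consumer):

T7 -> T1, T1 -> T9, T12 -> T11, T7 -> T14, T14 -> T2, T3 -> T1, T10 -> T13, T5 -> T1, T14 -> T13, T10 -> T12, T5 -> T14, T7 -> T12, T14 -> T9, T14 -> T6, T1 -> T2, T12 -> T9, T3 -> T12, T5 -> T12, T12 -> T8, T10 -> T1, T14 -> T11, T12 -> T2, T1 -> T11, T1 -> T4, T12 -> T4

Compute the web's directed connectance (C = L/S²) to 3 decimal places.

C = 0.128

The web has S = 14 species and L = 25 feeding links.
C = L / S² = 25 / 196 = 0.1276 ≈ 0.128.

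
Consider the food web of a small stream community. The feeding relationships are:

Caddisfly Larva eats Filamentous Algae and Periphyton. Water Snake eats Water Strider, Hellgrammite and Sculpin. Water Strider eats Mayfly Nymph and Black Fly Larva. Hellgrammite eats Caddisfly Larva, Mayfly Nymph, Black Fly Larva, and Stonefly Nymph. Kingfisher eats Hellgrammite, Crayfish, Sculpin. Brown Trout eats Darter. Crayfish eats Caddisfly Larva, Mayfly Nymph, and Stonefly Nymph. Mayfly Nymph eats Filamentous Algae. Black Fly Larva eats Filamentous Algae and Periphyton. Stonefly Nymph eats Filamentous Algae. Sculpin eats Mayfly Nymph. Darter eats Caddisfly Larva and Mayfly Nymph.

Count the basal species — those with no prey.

2

Basal species (no prey listed): Filamentous Algae, Periphyton.
Count: 2.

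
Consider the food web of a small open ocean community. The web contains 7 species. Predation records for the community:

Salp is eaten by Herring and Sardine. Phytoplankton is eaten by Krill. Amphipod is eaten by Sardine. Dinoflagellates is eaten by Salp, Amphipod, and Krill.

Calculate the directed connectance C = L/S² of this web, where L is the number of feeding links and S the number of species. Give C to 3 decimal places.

The web has S = 7 species and L = 7 feeding links.
C = L / S² = 7 / 49 = 0.1429 ≈ 0.143.

C = 0.143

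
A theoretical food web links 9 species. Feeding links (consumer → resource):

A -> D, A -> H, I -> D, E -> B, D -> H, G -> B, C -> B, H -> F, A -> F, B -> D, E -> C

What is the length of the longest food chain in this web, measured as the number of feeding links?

5 links

One longest chain: F → H → D → B → C → E.
It has 6 species and 5 links.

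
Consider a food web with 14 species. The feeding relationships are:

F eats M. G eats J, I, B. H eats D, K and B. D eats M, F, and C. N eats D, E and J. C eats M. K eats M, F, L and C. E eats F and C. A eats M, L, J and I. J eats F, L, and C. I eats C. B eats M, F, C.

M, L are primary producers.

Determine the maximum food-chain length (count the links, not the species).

One longest chain: M → C → J → A.
It has 4 species and 3 links.

3 links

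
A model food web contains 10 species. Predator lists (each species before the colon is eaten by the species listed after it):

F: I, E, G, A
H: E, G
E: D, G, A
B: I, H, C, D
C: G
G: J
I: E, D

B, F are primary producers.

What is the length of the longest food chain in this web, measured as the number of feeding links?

One longest chain: B → I → E → G → J.
It has 5 species and 4 links.

4 links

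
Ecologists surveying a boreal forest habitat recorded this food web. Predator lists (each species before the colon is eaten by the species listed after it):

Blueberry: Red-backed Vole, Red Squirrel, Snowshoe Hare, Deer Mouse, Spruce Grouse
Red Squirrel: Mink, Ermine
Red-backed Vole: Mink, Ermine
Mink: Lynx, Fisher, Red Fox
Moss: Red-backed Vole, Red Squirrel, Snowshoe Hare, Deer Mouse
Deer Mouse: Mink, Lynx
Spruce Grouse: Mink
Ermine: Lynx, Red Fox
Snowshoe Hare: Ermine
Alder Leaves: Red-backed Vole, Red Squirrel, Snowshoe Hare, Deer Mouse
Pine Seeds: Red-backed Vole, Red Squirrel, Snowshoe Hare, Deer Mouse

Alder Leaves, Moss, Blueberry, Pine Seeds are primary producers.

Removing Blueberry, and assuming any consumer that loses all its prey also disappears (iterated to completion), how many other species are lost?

1

Remove Blueberry.
Round 1: Spruce Grouse (all prey gone) → extinct.
No further losses. Total secondary extinctions: 1.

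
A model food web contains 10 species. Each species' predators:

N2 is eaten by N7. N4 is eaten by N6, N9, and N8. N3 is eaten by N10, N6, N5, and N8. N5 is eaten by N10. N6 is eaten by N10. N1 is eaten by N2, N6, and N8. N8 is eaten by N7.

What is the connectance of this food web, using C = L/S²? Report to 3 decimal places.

The web has S = 10 species and L = 14 feeding links.
C = L / S² = 14 / 100 = 0.1400 ≈ 0.140.

C = 0.140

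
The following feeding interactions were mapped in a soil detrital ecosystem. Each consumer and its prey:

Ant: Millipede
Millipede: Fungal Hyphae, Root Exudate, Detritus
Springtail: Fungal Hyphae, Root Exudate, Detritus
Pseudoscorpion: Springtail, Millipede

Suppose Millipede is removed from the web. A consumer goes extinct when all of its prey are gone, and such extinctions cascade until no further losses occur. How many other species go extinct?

1

Remove Millipede.
Round 1: Ant (all prey gone) → extinct.
No further losses. Total secondary extinctions: 1.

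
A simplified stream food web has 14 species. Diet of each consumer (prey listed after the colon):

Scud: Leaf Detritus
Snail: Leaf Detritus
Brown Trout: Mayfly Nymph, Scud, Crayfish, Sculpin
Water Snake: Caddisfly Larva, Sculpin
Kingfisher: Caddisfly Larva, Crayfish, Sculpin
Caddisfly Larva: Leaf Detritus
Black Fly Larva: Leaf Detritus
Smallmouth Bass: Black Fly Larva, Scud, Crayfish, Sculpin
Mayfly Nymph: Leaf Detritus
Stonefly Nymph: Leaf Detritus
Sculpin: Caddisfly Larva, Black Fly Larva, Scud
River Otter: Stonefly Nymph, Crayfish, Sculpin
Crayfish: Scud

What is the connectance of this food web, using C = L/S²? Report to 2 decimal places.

C = 0.13

The web has S = 14 species and L = 26 feeding links.
C = L / S² = 26 / 196 = 0.1327 ≈ 0.13.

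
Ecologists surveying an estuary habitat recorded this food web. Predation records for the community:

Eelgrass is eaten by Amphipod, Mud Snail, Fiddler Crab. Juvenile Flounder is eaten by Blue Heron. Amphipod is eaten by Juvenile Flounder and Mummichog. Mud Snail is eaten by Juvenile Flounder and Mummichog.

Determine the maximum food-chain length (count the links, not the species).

3 links

One longest chain: Eelgrass → Mud Snail → Juvenile Flounder → Blue Heron.
It has 4 species and 3 links.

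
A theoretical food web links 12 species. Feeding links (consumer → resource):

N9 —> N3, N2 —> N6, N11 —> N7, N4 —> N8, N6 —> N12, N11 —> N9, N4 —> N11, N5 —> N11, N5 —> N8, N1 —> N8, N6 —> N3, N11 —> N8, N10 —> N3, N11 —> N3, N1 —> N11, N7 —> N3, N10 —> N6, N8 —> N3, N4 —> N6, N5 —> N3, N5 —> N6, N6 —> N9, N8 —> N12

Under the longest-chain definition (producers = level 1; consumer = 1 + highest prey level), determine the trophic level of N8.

N12 is a producer → level 1.
N8 eats N12 (level 1); other prey at levels: N3 1 → level 2.

Trophic level 2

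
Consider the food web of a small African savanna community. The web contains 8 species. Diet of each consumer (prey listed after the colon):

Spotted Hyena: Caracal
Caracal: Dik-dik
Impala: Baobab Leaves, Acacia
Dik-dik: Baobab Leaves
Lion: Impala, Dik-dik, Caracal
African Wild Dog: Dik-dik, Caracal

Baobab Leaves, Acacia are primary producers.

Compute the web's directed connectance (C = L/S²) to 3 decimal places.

The web has S = 8 species and L = 10 feeding links.
C = L / S² = 10 / 64 = 0.1562 ≈ 0.156.

C = 0.156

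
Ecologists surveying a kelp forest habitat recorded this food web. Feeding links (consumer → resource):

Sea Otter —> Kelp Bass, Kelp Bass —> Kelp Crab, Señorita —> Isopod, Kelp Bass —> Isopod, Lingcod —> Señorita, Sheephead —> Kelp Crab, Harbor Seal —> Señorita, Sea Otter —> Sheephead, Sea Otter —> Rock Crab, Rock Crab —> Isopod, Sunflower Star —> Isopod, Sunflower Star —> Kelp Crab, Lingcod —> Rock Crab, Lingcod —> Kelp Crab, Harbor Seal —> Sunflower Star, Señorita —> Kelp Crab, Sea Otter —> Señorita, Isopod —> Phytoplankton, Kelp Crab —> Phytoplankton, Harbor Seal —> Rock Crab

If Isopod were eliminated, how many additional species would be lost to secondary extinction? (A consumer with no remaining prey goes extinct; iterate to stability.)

1

Remove Isopod.
Round 1: Rock Crab (all prey gone) → extinct.
No further losses. Total secondary extinctions: 1.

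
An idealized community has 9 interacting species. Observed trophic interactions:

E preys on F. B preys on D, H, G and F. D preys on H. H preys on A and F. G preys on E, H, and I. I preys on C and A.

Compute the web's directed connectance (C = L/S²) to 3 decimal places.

C = 0.160

The web has S = 9 species and L = 13 feeding links.
C = L / S² = 13 / 81 = 0.1605 ≈ 0.160.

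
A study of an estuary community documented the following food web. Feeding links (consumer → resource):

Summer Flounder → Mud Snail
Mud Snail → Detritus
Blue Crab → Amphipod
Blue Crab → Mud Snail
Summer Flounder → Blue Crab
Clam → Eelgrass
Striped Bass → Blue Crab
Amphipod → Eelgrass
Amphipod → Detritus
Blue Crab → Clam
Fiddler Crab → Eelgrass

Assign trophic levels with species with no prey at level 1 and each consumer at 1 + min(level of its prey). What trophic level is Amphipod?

Trophic level 2

Eelgrass has no prey (basal) → level 1.
Amphipod eats Eelgrass → level 2.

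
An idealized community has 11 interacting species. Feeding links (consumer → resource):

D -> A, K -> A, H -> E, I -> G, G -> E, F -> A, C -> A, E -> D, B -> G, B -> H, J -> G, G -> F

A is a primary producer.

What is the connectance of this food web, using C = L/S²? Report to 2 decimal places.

The web has S = 11 species and L = 12 feeding links.
C = L / S² = 12 / 121 = 0.0992 ≈ 0.10.

C = 0.10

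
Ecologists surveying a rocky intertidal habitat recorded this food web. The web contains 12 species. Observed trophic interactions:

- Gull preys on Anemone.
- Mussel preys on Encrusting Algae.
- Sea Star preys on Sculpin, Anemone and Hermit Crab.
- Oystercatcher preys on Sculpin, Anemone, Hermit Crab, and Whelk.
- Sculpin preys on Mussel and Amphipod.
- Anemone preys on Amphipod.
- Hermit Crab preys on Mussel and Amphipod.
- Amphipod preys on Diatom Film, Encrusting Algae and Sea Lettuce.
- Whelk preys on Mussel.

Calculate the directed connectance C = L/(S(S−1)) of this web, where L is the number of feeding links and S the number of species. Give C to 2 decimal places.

C = 0.14

The web has S = 12 species and L = 18 feeding links.
C = L / (S(S−1)) = 18 / 132 = 0.1364 ≈ 0.14.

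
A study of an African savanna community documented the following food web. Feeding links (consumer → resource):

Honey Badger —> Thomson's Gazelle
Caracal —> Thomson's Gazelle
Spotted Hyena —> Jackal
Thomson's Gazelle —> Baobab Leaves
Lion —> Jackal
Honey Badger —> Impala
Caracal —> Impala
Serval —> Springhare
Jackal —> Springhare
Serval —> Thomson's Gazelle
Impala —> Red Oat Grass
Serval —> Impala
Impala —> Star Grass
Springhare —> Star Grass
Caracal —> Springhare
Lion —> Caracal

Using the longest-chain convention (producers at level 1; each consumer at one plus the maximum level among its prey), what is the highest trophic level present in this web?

Producers (level 1): Red Oat Grass, Baobab Leaves, Star Grass.
Star Grass → Springhare → Jackal → Spotted Hyena gives Spotted Hyena level 4.
No species has a prey at level 4, so no species reaches level 5.

4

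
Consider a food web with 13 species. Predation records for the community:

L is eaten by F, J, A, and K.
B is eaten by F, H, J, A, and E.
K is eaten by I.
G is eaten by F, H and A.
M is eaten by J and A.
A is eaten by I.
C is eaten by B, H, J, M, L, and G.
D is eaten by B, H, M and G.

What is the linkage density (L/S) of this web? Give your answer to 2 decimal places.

L/S = 2.00

There are L = 26 links among S = 13 species.
L/S = 26/13 = 2.0000 ≈ 2.00.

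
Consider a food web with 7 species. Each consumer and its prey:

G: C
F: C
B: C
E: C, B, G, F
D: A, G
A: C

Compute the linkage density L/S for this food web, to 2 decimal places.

L/S = 1.43

There are L = 10 links among S = 7 species.
L/S = 10/7 = 1.4286 ≈ 1.43.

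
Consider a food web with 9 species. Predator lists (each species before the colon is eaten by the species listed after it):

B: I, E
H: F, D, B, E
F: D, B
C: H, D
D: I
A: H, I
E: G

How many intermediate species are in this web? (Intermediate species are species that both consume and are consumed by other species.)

5

Intermediate species (has both prey and predators): H, F, D, B, E.
Count: 5.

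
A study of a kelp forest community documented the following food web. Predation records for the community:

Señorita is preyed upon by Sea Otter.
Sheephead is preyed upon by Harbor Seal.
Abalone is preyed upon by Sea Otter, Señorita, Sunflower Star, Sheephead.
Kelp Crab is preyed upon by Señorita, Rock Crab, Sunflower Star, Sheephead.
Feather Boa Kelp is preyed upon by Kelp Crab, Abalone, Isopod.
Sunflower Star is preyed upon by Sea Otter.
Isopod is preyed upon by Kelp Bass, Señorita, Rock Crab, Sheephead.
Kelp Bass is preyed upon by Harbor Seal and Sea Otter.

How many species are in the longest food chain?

4 species

One longest chain: Feather Boa Kelp → Isopod → Kelp Bass → Sea Otter.
It has 4 species and 3 links.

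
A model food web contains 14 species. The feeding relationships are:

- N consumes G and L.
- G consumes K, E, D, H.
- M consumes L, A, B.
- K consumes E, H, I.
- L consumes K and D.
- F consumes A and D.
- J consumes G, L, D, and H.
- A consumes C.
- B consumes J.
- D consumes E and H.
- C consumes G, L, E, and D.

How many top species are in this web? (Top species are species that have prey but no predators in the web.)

3

Top species (has prey, but nothing eats it): N, F, M.
Count: 3.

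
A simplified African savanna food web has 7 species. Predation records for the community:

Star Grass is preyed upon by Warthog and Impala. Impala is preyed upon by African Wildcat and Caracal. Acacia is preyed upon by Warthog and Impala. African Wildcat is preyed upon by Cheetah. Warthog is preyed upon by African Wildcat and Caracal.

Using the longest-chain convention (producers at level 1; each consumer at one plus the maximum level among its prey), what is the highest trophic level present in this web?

Producers (level 1): Star Grass, Acacia.
Star Grass → Impala → African Wildcat → Cheetah gives Cheetah level 4.
No species has a prey at level 4, so no species reaches level 5.

4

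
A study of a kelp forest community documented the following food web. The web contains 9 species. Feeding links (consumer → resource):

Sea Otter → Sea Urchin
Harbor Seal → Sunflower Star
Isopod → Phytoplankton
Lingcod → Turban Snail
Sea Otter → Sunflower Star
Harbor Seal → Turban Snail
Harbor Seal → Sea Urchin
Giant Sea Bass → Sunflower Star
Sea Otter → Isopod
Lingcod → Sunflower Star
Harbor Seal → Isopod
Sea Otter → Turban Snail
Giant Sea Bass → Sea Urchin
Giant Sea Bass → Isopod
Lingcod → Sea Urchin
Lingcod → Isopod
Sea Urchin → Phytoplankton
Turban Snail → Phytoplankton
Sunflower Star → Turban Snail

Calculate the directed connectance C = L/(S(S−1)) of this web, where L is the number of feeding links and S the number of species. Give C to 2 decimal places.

C = 0.26

The web has S = 9 species and L = 19 feeding links.
C = L / (S(S−1)) = 19 / 72 = 0.2639 ≈ 0.26.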